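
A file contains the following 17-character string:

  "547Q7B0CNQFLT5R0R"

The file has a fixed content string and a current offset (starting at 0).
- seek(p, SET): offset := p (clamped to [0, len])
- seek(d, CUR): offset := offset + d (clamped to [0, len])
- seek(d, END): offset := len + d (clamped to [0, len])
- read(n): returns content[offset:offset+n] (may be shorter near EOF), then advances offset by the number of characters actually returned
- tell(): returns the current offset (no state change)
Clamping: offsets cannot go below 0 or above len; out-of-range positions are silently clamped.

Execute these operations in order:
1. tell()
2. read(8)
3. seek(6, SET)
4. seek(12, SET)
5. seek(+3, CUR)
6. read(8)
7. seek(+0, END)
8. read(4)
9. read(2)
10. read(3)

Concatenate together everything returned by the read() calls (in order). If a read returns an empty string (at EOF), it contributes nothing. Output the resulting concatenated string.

After 1 (tell()): offset=0
After 2 (read(8)): returned '547Q7B0C', offset=8
After 3 (seek(6, SET)): offset=6
After 4 (seek(12, SET)): offset=12
After 5 (seek(+3, CUR)): offset=15
After 6 (read(8)): returned '0R', offset=17
After 7 (seek(+0, END)): offset=17
After 8 (read(4)): returned '', offset=17
After 9 (read(2)): returned '', offset=17
After 10 (read(3)): returned '', offset=17

Answer: 547Q7B0C0R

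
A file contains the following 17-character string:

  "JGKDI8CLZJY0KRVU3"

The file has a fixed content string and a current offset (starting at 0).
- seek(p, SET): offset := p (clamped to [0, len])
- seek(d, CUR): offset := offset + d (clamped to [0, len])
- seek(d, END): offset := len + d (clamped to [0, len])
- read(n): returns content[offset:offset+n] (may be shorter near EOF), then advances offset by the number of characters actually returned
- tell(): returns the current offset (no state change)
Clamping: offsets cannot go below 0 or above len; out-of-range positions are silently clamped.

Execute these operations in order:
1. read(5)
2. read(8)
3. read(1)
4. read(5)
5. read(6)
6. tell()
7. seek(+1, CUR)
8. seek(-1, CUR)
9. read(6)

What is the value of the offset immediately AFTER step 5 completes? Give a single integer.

After 1 (read(5)): returned 'JGKDI', offset=5
After 2 (read(8)): returned '8CLZJY0K', offset=13
After 3 (read(1)): returned 'R', offset=14
After 4 (read(5)): returned 'VU3', offset=17
After 5 (read(6)): returned '', offset=17

Answer: 17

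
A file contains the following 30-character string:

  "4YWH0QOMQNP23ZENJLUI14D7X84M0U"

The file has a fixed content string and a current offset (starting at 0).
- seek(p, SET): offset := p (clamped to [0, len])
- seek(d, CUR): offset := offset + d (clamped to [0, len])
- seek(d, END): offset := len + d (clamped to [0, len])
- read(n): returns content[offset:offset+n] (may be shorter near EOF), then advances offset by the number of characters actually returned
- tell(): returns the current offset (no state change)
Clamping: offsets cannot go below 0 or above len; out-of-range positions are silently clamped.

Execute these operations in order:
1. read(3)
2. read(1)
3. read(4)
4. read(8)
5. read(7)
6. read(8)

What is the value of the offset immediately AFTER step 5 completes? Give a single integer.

Answer: 23

Derivation:
After 1 (read(3)): returned '4YW', offset=3
After 2 (read(1)): returned 'H', offset=4
After 3 (read(4)): returned '0QOM', offset=8
After 4 (read(8)): returned 'QNP23ZEN', offset=16
After 5 (read(7)): returned 'JLUI14D', offset=23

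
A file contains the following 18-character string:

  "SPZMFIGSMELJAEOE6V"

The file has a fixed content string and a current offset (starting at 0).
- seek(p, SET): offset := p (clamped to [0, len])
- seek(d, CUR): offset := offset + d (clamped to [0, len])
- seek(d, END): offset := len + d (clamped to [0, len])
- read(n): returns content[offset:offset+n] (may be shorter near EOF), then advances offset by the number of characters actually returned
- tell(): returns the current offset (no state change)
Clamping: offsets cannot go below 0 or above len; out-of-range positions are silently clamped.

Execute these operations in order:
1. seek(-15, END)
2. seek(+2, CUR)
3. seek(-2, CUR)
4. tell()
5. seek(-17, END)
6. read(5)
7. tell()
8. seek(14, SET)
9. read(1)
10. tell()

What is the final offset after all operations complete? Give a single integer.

Answer: 15

Derivation:
After 1 (seek(-15, END)): offset=3
After 2 (seek(+2, CUR)): offset=5
After 3 (seek(-2, CUR)): offset=3
After 4 (tell()): offset=3
After 5 (seek(-17, END)): offset=1
After 6 (read(5)): returned 'PZMFI', offset=6
After 7 (tell()): offset=6
After 8 (seek(14, SET)): offset=14
After 9 (read(1)): returned 'O', offset=15
After 10 (tell()): offset=15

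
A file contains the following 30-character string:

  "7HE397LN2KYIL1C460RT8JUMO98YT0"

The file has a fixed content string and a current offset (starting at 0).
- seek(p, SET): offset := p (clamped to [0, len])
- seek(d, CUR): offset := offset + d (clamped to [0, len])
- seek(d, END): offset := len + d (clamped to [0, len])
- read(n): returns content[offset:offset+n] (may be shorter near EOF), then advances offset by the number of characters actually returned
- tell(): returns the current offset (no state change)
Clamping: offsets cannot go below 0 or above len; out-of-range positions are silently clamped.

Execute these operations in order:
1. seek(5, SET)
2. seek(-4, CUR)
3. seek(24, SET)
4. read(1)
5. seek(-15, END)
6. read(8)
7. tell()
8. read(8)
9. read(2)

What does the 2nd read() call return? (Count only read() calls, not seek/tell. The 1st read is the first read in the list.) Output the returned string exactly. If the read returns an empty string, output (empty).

After 1 (seek(5, SET)): offset=5
After 2 (seek(-4, CUR)): offset=1
After 3 (seek(24, SET)): offset=24
After 4 (read(1)): returned 'O', offset=25
After 5 (seek(-15, END)): offset=15
After 6 (read(8)): returned '460RT8JU', offset=23
After 7 (tell()): offset=23
After 8 (read(8)): returned 'MO98YT0', offset=30
After 9 (read(2)): returned '', offset=30

Answer: 460RT8JU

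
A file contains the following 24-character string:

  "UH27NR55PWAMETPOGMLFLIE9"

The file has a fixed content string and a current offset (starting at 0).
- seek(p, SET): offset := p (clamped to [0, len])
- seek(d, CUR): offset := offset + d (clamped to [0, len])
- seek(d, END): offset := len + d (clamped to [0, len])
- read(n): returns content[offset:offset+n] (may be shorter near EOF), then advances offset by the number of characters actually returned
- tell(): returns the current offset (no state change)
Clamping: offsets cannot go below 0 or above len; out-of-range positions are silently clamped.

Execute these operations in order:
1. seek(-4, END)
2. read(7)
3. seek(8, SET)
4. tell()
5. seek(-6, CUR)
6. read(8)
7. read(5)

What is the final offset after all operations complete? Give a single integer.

After 1 (seek(-4, END)): offset=20
After 2 (read(7)): returned 'LIE9', offset=24
After 3 (seek(8, SET)): offset=8
After 4 (tell()): offset=8
After 5 (seek(-6, CUR)): offset=2
After 6 (read(8)): returned '27NR55PW', offset=10
After 7 (read(5)): returned 'AMETP', offset=15

Answer: 15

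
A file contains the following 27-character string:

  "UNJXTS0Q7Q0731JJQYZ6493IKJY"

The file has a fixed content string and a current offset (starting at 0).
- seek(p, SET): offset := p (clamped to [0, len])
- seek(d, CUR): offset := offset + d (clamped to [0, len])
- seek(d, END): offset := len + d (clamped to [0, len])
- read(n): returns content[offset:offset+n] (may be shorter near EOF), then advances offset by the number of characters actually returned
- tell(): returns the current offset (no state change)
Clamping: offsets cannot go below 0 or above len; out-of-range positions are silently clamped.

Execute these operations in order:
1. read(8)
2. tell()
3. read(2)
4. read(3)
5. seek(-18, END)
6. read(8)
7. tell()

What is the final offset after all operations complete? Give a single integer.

After 1 (read(8)): returned 'UNJXTS0Q', offset=8
After 2 (tell()): offset=8
After 3 (read(2)): returned '7Q', offset=10
After 4 (read(3)): returned '073', offset=13
After 5 (seek(-18, END)): offset=9
After 6 (read(8)): returned 'Q0731JJQ', offset=17
After 7 (tell()): offset=17

Answer: 17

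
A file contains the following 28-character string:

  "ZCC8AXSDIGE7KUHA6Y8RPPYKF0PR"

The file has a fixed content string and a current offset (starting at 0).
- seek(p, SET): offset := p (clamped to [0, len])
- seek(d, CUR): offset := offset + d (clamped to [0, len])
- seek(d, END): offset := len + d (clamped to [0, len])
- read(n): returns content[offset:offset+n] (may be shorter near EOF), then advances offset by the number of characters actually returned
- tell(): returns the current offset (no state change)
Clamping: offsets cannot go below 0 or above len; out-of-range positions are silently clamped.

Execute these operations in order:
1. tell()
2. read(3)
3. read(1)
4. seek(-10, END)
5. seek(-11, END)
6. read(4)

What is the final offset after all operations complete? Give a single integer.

Answer: 21

Derivation:
After 1 (tell()): offset=0
After 2 (read(3)): returned 'ZCC', offset=3
After 3 (read(1)): returned '8', offset=4
After 4 (seek(-10, END)): offset=18
After 5 (seek(-11, END)): offset=17
After 6 (read(4)): returned 'Y8RP', offset=21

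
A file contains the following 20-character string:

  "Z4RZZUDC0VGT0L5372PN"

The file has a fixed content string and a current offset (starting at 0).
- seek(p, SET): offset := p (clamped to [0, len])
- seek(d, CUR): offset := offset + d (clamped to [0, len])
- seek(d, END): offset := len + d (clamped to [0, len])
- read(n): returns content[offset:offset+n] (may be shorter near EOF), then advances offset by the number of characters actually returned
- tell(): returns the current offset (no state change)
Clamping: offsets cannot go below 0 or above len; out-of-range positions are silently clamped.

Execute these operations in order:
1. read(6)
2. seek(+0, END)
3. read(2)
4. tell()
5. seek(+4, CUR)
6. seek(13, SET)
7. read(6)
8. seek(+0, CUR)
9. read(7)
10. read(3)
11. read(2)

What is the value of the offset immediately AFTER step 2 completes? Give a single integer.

Answer: 20

Derivation:
After 1 (read(6)): returned 'Z4RZZU', offset=6
After 2 (seek(+0, END)): offset=20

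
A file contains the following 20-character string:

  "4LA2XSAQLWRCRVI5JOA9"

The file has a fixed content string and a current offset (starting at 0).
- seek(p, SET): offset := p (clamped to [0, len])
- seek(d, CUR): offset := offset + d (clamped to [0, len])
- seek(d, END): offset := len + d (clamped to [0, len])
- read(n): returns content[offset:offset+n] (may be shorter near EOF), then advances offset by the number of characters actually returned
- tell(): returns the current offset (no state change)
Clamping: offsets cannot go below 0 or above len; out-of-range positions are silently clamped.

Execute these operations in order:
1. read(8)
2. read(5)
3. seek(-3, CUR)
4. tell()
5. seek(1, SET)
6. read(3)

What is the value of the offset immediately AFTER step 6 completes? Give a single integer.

After 1 (read(8)): returned '4LA2XSAQ', offset=8
After 2 (read(5)): returned 'LWRCR', offset=13
After 3 (seek(-3, CUR)): offset=10
After 4 (tell()): offset=10
After 5 (seek(1, SET)): offset=1
After 6 (read(3)): returned 'LA2', offset=4

Answer: 4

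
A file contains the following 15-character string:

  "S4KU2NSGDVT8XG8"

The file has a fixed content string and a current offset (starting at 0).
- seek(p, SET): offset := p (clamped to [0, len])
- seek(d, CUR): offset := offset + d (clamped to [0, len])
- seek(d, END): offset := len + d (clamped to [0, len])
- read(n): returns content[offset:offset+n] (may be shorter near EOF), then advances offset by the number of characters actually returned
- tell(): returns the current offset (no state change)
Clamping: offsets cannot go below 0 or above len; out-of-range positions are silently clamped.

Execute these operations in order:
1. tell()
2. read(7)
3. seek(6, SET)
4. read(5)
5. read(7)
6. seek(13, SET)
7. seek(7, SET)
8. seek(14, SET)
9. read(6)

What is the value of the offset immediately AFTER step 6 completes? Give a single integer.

After 1 (tell()): offset=0
After 2 (read(7)): returned 'S4KU2NS', offset=7
After 3 (seek(6, SET)): offset=6
After 4 (read(5)): returned 'SGDVT', offset=11
After 5 (read(7)): returned '8XG8', offset=15
After 6 (seek(13, SET)): offset=13

Answer: 13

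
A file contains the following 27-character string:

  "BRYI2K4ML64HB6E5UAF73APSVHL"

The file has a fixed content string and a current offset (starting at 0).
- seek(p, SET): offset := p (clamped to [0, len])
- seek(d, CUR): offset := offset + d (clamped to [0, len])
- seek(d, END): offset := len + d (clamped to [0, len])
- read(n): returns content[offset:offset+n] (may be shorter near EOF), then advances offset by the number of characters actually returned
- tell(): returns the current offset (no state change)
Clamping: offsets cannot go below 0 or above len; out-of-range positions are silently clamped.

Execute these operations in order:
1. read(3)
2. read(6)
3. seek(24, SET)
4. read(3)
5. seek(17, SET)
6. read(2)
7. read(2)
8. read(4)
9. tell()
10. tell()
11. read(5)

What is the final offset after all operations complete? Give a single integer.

After 1 (read(3)): returned 'BRY', offset=3
After 2 (read(6)): returned 'I2K4ML', offset=9
After 3 (seek(24, SET)): offset=24
After 4 (read(3)): returned 'VHL', offset=27
After 5 (seek(17, SET)): offset=17
After 6 (read(2)): returned 'AF', offset=19
After 7 (read(2)): returned '73', offset=21
After 8 (read(4)): returned 'APSV', offset=25
After 9 (tell()): offset=25
After 10 (tell()): offset=25
After 11 (read(5)): returned 'HL', offset=27

Answer: 27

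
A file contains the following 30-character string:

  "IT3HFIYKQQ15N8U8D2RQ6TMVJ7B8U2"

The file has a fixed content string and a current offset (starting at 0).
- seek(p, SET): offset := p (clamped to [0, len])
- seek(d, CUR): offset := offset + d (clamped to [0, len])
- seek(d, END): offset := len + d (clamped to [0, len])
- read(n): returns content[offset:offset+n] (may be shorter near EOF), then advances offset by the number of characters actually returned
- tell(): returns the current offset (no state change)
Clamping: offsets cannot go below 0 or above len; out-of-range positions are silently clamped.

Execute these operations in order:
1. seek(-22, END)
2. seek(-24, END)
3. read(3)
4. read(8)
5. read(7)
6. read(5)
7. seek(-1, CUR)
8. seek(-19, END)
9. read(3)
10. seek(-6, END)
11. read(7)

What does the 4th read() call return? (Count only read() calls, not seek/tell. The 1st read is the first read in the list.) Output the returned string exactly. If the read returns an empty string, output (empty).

Answer: J7B8U

Derivation:
After 1 (seek(-22, END)): offset=8
After 2 (seek(-24, END)): offset=6
After 3 (read(3)): returned 'YKQ', offset=9
After 4 (read(8)): returned 'Q15N8U8D', offset=17
After 5 (read(7)): returned '2RQ6TMV', offset=24
After 6 (read(5)): returned 'J7B8U', offset=29
After 7 (seek(-1, CUR)): offset=28
After 8 (seek(-19, END)): offset=11
After 9 (read(3)): returned '5N8', offset=14
After 10 (seek(-6, END)): offset=24
After 11 (read(7)): returned 'J7B8U2', offset=30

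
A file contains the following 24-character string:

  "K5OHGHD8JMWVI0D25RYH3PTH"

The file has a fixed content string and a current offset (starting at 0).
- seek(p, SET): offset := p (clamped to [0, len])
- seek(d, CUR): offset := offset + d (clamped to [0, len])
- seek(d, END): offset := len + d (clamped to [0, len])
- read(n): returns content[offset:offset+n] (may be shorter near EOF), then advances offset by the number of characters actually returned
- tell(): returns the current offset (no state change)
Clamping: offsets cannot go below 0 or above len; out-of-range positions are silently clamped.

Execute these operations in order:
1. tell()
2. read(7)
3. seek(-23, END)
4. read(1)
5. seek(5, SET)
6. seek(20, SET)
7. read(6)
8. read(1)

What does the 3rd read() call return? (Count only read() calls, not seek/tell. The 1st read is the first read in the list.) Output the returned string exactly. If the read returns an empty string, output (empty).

Answer: 3PTH

Derivation:
After 1 (tell()): offset=0
After 2 (read(7)): returned 'K5OHGHD', offset=7
After 3 (seek(-23, END)): offset=1
After 4 (read(1)): returned '5', offset=2
After 5 (seek(5, SET)): offset=5
After 6 (seek(20, SET)): offset=20
After 7 (read(6)): returned '3PTH', offset=24
After 8 (read(1)): returned '', offset=24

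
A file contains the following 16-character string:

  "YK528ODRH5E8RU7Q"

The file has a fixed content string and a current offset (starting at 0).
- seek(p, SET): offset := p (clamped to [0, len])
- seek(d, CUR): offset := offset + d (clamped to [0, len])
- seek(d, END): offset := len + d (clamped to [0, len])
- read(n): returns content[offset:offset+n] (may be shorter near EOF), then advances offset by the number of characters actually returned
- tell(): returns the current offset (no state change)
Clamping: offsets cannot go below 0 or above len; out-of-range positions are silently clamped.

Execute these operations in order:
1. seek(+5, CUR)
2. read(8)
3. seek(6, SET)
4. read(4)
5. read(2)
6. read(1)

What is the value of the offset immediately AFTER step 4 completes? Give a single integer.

After 1 (seek(+5, CUR)): offset=5
After 2 (read(8)): returned 'ODRH5E8R', offset=13
After 3 (seek(6, SET)): offset=6
After 4 (read(4)): returned 'DRH5', offset=10

Answer: 10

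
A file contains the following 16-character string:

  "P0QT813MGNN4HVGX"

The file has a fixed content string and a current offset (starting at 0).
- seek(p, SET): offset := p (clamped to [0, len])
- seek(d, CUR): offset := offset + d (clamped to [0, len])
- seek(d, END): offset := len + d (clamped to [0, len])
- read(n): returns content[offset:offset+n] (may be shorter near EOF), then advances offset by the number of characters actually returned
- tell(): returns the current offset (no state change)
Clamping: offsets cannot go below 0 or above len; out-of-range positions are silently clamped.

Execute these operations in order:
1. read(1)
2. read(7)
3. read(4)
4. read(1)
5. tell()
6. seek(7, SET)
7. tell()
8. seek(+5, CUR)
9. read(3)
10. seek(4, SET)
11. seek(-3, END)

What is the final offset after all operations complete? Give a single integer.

Answer: 13

Derivation:
After 1 (read(1)): returned 'P', offset=1
After 2 (read(7)): returned '0QT813M', offset=8
After 3 (read(4)): returned 'GNN4', offset=12
After 4 (read(1)): returned 'H', offset=13
After 5 (tell()): offset=13
After 6 (seek(7, SET)): offset=7
After 7 (tell()): offset=7
After 8 (seek(+5, CUR)): offset=12
After 9 (read(3)): returned 'HVG', offset=15
After 10 (seek(4, SET)): offset=4
After 11 (seek(-3, END)): offset=13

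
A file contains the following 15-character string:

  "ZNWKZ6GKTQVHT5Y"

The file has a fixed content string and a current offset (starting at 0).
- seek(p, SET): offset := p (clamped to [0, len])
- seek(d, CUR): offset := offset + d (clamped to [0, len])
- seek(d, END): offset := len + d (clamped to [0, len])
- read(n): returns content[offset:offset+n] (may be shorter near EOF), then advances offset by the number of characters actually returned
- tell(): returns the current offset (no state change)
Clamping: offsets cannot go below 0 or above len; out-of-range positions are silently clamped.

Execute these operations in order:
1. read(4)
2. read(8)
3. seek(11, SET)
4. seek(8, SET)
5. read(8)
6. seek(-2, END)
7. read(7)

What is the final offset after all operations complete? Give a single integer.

Answer: 15

Derivation:
After 1 (read(4)): returned 'ZNWK', offset=4
After 2 (read(8)): returned 'Z6GKTQVH', offset=12
After 3 (seek(11, SET)): offset=11
After 4 (seek(8, SET)): offset=8
After 5 (read(8)): returned 'TQVHT5Y', offset=15
After 6 (seek(-2, END)): offset=13
After 7 (read(7)): returned '5Y', offset=15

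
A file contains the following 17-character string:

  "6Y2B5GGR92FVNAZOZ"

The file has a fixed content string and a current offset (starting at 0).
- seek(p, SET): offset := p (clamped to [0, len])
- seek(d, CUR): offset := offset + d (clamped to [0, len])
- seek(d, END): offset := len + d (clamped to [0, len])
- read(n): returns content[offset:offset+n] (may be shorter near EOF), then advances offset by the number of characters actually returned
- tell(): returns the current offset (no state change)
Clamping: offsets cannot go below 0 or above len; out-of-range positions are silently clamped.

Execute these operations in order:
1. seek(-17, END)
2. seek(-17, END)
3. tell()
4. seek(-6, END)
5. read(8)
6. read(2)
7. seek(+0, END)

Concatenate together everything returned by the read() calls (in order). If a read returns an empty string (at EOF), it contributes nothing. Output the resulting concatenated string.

Answer: VNAZOZ

Derivation:
After 1 (seek(-17, END)): offset=0
After 2 (seek(-17, END)): offset=0
After 3 (tell()): offset=0
After 4 (seek(-6, END)): offset=11
After 5 (read(8)): returned 'VNAZOZ', offset=17
After 6 (read(2)): returned '', offset=17
After 7 (seek(+0, END)): offset=17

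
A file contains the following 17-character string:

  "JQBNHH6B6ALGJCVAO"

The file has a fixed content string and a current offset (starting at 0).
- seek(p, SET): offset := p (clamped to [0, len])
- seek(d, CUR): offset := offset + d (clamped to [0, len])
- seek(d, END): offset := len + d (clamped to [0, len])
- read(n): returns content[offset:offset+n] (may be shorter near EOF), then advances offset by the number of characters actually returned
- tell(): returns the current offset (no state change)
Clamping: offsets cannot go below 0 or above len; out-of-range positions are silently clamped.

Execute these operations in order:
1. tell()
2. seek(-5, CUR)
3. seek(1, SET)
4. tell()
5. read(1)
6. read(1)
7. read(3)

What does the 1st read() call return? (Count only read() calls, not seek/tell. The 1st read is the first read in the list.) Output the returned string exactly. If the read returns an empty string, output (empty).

Answer: Q

Derivation:
After 1 (tell()): offset=0
After 2 (seek(-5, CUR)): offset=0
After 3 (seek(1, SET)): offset=1
After 4 (tell()): offset=1
After 5 (read(1)): returned 'Q', offset=2
After 6 (read(1)): returned 'B', offset=3
After 7 (read(3)): returned 'NHH', offset=6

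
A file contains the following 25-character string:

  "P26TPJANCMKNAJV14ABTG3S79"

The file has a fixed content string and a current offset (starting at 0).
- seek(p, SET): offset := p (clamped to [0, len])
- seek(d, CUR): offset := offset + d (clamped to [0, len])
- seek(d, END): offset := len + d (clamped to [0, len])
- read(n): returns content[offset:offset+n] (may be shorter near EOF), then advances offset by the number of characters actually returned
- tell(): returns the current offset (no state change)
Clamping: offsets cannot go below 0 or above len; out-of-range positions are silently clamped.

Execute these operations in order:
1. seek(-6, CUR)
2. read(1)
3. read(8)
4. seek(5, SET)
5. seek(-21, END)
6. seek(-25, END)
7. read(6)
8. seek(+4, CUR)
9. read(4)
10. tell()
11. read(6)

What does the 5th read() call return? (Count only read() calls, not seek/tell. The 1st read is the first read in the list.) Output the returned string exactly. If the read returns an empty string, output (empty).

After 1 (seek(-6, CUR)): offset=0
After 2 (read(1)): returned 'P', offset=1
After 3 (read(8)): returned '26TPJANC', offset=9
After 4 (seek(5, SET)): offset=5
After 5 (seek(-21, END)): offset=4
After 6 (seek(-25, END)): offset=0
After 7 (read(6)): returned 'P26TPJ', offset=6
After 8 (seek(+4, CUR)): offset=10
After 9 (read(4)): returned 'KNAJ', offset=14
After 10 (tell()): offset=14
After 11 (read(6)): returned 'V14ABT', offset=20

Answer: V14ABT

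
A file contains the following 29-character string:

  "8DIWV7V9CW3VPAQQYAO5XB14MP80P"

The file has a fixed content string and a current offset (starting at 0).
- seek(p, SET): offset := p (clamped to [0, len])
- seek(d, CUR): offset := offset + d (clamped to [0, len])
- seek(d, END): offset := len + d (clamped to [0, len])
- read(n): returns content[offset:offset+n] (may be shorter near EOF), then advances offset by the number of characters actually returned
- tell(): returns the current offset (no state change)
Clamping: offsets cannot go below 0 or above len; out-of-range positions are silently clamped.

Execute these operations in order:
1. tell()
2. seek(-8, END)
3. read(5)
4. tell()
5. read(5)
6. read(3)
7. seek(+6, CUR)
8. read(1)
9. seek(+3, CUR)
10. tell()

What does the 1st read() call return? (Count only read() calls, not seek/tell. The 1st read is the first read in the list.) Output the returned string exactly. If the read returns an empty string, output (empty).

After 1 (tell()): offset=0
After 2 (seek(-8, END)): offset=21
After 3 (read(5)): returned 'B14MP', offset=26
After 4 (tell()): offset=26
After 5 (read(5)): returned '80P', offset=29
After 6 (read(3)): returned '', offset=29
After 7 (seek(+6, CUR)): offset=29
After 8 (read(1)): returned '', offset=29
After 9 (seek(+3, CUR)): offset=29
After 10 (tell()): offset=29

Answer: B14MP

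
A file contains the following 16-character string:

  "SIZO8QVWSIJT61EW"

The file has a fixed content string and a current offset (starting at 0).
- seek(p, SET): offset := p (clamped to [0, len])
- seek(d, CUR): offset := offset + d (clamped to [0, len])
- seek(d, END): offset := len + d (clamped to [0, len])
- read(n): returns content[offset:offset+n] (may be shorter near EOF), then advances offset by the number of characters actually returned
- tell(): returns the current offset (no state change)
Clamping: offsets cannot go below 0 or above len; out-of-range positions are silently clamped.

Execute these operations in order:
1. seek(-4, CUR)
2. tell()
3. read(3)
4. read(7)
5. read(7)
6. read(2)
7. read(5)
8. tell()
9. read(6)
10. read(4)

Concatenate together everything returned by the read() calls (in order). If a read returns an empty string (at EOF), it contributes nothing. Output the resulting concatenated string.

Answer: SIZO8QVWSIJT61EW

Derivation:
After 1 (seek(-4, CUR)): offset=0
After 2 (tell()): offset=0
After 3 (read(3)): returned 'SIZ', offset=3
After 4 (read(7)): returned 'O8QVWSI', offset=10
After 5 (read(7)): returned 'JT61EW', offset=16
After 6 (read(2)): returned '', offset=16
After 7 (read(5)): returned '', offset=16
After 8 (tell()): offset=16
After 9 (read(6)): returned '', offset=16
After 10 (read(4)): returned '', offset=16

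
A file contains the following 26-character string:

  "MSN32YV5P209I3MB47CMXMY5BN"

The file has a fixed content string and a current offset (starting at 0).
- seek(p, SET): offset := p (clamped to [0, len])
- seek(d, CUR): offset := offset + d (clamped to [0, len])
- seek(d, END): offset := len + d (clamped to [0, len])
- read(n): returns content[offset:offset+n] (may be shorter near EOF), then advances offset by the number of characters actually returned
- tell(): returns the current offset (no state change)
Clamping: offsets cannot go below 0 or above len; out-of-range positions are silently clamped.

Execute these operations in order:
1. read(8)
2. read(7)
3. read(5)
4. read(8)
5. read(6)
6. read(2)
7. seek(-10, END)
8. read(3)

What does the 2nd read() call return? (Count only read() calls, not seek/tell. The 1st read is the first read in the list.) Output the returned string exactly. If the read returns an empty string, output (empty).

Answer: P209I3M

Derivation:
After 1 (read(8)): returned 'MSN32YV5', offset=8
After 2 (read(7)): returned 'P209I3M', offset=15
After 3 (read(5)): returned 'B47CM', offset=20
After 4 (read(8)): returned 'XMY5BN', offset=26
After 5 (read(6)): returned '', offset=26
After 6 (read(2)): returned '', offset=26
After 7 (seek(-10, END)): offset=16
After 8 (read(3)): returned '47C', offset=19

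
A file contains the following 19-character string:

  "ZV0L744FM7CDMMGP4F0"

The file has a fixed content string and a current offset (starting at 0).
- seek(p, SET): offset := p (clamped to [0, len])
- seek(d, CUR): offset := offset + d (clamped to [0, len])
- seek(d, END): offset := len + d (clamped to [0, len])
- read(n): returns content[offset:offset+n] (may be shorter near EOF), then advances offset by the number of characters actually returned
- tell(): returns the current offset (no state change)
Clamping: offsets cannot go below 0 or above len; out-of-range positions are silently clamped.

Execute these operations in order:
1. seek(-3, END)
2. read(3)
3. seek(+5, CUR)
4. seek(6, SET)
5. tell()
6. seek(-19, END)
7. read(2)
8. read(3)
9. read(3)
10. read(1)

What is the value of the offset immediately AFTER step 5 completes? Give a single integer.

After 1 (seek(-3, END)): offset=16
After 2 (read(3)): returned '4F0', offset=19
After 3 (seek(+5, CUR)): offset=19
After 4 (seek(6, SET)): offset=6
After 5 (tell()): offset=6

Answer: 6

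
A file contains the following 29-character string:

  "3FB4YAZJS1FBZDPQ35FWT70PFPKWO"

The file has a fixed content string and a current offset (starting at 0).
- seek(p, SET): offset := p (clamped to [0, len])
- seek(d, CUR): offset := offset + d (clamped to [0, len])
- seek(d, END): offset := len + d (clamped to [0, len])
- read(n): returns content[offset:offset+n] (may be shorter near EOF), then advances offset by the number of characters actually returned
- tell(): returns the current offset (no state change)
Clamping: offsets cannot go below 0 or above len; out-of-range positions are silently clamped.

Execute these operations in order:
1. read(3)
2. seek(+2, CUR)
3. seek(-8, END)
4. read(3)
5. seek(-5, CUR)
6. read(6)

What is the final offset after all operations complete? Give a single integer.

Answer: 25

Derivation:
After 1 (read(3)): returned '3FB', offset=3
After 2 (seek(+2, CUR)): offset=5
After 3 (seek(-8, END)): offset=21
After 4 (read(3)): returned '70P', offset=24
After 5 (seek(-5, CUR)): offset=19
After 6 (read(6)): returned 'WT70PF', offset=25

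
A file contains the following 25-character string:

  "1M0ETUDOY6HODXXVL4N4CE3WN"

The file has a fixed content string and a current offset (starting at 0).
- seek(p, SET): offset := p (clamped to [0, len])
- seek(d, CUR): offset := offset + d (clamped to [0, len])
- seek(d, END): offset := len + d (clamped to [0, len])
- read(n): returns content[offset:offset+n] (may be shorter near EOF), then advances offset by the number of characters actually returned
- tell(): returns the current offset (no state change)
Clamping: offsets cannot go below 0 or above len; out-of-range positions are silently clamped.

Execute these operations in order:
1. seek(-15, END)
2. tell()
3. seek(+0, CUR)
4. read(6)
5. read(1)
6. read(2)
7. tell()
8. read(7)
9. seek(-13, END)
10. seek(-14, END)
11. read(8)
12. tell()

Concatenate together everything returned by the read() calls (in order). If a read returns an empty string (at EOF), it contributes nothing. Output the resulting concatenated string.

Answer: HODXXVL4N4CE3WNODXXVL4N

Derivation:
After 1 (seek(-15, END)): offset=10
After 2 (tell()): offset=10
After 3 (seek(+0, CUR)): offset=10
After 4 (read(6)): returned 'HODXXV', offset=16
After 5 (read(1)): returned 'L', offset=17
After 6 (read(2)): returned '4N', offset=19
After 7 (tell()): offset=19
After 8 (read(7)): returned '4CE3WN', offset=25
After 9 (seek(-13, END)): offset=12
After 10 (seek(-14, END)): offset=11
After 11 (read(8)): returned 'ODXXVL4N', offset=19
After 12 (tell()): offset=19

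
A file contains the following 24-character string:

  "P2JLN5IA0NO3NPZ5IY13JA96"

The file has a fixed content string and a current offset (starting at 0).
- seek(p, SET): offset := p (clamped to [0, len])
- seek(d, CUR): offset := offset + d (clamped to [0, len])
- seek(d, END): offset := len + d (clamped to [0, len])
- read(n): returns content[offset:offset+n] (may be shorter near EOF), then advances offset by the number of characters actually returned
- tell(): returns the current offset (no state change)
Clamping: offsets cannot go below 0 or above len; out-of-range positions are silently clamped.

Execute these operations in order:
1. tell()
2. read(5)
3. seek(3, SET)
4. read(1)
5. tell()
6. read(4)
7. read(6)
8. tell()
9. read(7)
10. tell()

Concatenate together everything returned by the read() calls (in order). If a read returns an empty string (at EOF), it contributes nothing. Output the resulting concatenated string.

Answer: P2JLNLN5IA0NO3NPZ5IY13J

Derivation:
After 1 (tell()): offset=0
After 2 (read(5)): returned 'P2JLN', offset=5
After 3 (seek(3, SET)): offset=3
After 4 (read(1)): returned 'L', offset=4
After 5 (tell()): offset=4
After 6 (read(4)): returned 'N5IA', offset=8
After 7 (read(6)): returned '0NO3NP', offset=14
After 8 (tell()): offset=14
After 9 (read(7)): returned 'Z5IY13J', offset=21
After 10 (tell()): offset=21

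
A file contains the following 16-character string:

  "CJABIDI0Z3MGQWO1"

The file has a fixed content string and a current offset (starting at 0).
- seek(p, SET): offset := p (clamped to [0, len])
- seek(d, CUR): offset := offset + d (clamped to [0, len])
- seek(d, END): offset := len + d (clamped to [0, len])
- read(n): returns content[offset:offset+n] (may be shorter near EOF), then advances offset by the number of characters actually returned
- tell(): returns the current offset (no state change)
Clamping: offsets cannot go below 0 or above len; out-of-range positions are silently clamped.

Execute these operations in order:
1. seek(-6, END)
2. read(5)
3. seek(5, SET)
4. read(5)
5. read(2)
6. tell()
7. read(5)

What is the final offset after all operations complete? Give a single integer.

After 1 (seek(-6, END)): offset=10
After 2 (read(5)): returned 'MGQWO', offset=15
After 3 (seek(5, SET)): offset=5
After 4 (read(5)): returned 'DI0Z3', offset=10
After 5 (read(2)): returned 'MG', offset=12
After 6 (tell()): offset=12
After 7 (read(5)): returned 'QWO1', offset=16

Answer: 16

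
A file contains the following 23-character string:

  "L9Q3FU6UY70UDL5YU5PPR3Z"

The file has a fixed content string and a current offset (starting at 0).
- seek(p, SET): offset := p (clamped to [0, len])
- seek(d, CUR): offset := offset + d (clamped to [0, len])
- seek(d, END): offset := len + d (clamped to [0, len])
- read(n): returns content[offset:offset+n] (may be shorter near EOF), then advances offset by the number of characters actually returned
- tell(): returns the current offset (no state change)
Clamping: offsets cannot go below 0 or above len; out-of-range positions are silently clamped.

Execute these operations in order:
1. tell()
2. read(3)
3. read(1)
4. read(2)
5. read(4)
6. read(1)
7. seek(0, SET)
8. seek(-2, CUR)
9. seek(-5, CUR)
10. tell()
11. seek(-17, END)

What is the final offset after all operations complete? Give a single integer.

After 1 (tell()): offset=0
After 2 (read(3)): returned 'L9Q', offset=3
After 3 (read(1)): returned '3', offset=4
After 4 (read(2)): returned 'FU', offset=6
After 5 (read(4)): returned '6UY7', offset=10
After 6 (read(1)): returned '0', offset=11
After 7 (seek(0, SET)): offset=0
After 8 (seek(-2, CUR)): offset=0
After 9 (seek(-5, CUR)): offset=0
After 10 (tell()): offset=0
After 11 (seek(-17, END)): offset=6

Answer: 6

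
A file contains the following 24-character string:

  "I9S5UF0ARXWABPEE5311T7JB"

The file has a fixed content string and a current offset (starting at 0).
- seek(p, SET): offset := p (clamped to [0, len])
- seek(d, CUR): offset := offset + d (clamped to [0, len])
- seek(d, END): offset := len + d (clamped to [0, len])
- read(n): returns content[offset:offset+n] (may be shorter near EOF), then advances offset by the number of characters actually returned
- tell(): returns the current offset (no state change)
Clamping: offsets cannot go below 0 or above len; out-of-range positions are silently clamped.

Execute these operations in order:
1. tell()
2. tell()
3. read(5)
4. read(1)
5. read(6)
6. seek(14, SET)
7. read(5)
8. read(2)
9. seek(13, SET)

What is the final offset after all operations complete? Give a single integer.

After 1 (tell()): offset=0
After 2 (tell()): offset=0
After 3 (read(5)): returned 'I9S5U', offset=5
After 4 (read(1)): returned 'F', offset=6
After 5 (read(6)): returned '0ARXWA', offset=12
After 6 (seek(14, SET)): offset=14
After 7 (read(5)): returned 'EE531', offset=19
After 8 (read(2)): returned '1T', offset=21
After 9 (seek(13, SET)): offset=13

Answer: 13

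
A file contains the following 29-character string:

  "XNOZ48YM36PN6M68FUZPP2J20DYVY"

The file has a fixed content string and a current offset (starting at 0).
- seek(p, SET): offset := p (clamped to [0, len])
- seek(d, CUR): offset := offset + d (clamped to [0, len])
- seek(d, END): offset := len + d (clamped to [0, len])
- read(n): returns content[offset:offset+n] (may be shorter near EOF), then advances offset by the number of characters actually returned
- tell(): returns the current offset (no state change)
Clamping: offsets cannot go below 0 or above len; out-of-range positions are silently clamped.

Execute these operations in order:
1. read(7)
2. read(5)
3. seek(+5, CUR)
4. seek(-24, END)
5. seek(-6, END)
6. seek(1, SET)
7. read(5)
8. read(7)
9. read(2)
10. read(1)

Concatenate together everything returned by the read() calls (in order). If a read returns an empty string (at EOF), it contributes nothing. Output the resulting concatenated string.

Answer: XNOZ48YM36PNNOZ48YM36PN6M68

Derivation:
After 1 (read(7)): returned 'XNOZ48Y', offset=7
After 2 (read(5)): returned 'M36PN', offset=12
After 3 (seek(+5, CUR)): offset=17
After 4 (seek(-24, END)): offset=5
After 5 (seek(-6, END)): offset=23
After 6 (seek(1, SET)): offset=1
After 7 (read(5)): returned 'NOZ48', offset=6
After 8 (read(7)): returned 'YM36PN6', offset=13
After 9 (read(2)): returned 'M6', offset=15
After 10 (read(1)): returned '8', offset=16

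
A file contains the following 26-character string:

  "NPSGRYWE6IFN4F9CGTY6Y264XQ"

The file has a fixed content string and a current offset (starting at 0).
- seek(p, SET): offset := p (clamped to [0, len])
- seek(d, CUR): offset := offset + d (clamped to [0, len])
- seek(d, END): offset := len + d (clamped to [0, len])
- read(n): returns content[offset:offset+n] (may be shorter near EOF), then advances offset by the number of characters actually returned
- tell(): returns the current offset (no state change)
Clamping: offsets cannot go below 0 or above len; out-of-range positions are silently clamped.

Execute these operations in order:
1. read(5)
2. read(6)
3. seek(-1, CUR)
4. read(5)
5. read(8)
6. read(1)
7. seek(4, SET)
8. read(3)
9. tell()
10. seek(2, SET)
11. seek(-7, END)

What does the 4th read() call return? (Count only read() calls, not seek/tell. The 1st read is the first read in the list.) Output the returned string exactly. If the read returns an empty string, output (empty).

Answer: CGTY6Y26

Derivation:
After 1 (read(5)): returned 'NPSGR', offset=5
After 2 (read(6)): returned 'YWE6IF', offset=11
After 3 (seek(-1, CUR)): offset=10
After 4 (read(5)): returned 'FN4F9', offset=15
After 5 (read(8)): returned 'CGTY6Y26', offset=23
After 6 (read(1)): returned '4', offset=24
After 7 (seek(4, SET)): offset=4
After 8 (read(3)): returned 'RYW', offset=7
After 9 (tell()): offset=7
After 10 (seek(2, SET)): offset=2
After 11 (seek(-7, END)): offset=19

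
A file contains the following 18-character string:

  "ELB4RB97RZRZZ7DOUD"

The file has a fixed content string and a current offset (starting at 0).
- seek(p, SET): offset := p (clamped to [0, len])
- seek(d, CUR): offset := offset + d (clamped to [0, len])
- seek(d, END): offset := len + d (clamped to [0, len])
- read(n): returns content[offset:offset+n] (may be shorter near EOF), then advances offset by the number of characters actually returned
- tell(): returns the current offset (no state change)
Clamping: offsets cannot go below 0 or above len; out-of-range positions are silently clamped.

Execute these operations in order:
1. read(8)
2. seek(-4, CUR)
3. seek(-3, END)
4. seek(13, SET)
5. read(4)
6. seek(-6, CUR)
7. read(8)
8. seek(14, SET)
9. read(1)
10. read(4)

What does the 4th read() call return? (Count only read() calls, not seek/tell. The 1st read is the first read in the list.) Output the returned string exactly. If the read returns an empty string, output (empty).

After 1 (read(8)): returned 'ELB4RB97', offset=8
After 2 (seek(-4, CUR)): offset=4
After 3 (seek(-3, END)): offset=15
After 4 (seek(13, SET)): offset=13
After 5 (read(4)): returned '7DOU', offset=17
After 6 (seek(-6, CUR)): offset=11
After 7 (read(8)): returned 'ZZ7DOUD', offset=18
After 8 (seek(14, SET)): offset=14
After 9 (read(1)): returned 'D', offset=15
After 10 (read(4)): returned 'OUD', offset=18

Answer: D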